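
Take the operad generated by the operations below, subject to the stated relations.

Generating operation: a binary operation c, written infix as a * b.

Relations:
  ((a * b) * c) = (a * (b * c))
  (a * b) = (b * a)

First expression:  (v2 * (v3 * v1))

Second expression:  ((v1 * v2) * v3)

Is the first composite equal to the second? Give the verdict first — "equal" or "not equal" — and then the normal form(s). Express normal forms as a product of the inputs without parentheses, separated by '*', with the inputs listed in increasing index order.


equal — both sides give v1 * v2 * v3

Reducing the first expression gives v1 * v2 * v3
Reducing the second expression gives v1 * v2 * v3
One common form — equal.


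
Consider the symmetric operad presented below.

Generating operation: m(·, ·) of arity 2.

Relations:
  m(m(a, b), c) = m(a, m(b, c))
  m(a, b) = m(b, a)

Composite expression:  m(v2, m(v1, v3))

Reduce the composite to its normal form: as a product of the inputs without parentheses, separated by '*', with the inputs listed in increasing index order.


v1 * v2 * v3

With m associative and commutative, the v-input set is all that matters.
m(v1, v3) reduces to v1 * v3
m(v2, m(v1, v3)) reduces to v2 * v1 * v3
the factors in increasing index order: v1 * v2 * v3


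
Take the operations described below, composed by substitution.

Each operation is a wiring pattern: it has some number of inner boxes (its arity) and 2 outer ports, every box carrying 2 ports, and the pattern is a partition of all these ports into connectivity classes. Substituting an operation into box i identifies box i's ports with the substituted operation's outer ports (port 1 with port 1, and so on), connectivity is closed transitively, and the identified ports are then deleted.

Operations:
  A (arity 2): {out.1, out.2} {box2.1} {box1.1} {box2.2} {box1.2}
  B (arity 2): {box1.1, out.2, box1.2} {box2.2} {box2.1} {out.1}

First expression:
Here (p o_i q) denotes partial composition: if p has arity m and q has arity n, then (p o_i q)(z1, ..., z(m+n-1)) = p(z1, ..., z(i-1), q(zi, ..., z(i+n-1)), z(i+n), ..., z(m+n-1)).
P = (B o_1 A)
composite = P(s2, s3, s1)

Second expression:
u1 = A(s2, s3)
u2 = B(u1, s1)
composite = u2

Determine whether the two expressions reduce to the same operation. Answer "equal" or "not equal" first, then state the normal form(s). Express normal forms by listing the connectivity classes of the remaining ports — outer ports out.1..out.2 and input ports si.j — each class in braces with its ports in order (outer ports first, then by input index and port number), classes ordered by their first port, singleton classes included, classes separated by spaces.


The first composite normalizes to {out.1} {out.2} {s1.1} {s1.2} {s2.1} {s2.2} {s3.1} {s3.2}
The second composite normalizes to {out.1} {out.2} {s1.1} {s1.2} {s2.1} {s2.2} {s3.1} {s3.2}
Identical normal forms: equal.

equal; both compose to {out.1} {out.2} {s1.1} {s1.2} {s2.1} {s2.2} {s3.1} {s3.2}


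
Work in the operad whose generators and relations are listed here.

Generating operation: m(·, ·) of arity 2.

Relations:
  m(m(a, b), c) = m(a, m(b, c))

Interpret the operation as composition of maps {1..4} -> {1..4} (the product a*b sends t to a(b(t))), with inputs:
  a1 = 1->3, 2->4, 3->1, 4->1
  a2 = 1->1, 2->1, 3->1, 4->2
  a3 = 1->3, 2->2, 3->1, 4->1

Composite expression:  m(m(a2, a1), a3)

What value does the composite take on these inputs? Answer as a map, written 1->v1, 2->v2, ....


m(a2, a1) = 1->1, 2->2, 3->1, 4->1
m(m(a2, a1), a3) = 1->1, 2->2, 3->1, 4->1

1->1, 2->2, 3->1, 4->1


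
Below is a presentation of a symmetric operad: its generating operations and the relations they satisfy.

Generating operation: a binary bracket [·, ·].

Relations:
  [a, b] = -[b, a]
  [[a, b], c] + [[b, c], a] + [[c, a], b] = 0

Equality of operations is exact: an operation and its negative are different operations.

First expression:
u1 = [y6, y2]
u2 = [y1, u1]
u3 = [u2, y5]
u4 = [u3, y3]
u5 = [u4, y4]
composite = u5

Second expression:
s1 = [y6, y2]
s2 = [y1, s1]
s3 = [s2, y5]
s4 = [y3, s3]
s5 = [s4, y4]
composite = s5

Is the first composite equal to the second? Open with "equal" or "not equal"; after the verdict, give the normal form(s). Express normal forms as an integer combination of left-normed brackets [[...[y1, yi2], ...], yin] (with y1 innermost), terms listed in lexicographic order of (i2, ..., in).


not equal: they reduce to -[[[[[y1, y2], y6], y5], y3], y4] + [[[[[y1, y6], y2], y5], y3], y4] and [[[[[y1, y2], y6], y5], y3], y4] - [[[[[y1, y6], y2], y5], y3], y4]


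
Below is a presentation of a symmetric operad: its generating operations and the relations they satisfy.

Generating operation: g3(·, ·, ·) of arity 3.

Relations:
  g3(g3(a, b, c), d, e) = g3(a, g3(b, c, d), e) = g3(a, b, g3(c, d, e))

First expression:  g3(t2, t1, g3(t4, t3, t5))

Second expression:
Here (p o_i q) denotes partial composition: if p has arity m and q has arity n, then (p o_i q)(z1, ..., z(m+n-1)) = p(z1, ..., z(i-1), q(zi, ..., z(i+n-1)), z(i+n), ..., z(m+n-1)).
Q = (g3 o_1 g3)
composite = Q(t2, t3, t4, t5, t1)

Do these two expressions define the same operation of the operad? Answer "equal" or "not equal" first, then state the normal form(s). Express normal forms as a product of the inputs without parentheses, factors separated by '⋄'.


not equal — first t2 ⋄ t1 ⋄ t4 ⋄ t3 ⋄ t5, second t2 ⋄ t3 ⋄ t4 ⋄ t5 ⋄ t1


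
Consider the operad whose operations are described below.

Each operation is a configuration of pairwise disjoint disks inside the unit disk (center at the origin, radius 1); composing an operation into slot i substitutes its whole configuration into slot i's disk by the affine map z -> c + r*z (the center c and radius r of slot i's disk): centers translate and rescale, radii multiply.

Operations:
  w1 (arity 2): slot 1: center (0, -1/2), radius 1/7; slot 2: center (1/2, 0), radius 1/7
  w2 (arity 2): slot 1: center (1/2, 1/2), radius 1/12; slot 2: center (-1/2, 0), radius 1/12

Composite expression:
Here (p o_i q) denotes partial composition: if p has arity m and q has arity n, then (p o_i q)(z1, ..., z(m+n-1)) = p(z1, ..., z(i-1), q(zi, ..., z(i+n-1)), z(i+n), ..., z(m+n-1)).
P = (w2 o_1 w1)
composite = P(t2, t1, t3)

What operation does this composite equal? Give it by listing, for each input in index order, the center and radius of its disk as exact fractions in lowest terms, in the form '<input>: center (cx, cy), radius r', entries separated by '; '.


t1: center (13/24, 1/2), radius 1/84; t2: center (1/2, 11/24), radius 1/84; t3: center (-1/2, 0), radius 1/12

Below w2, radii multiply path by path; the t-disk centers shift.
for t2, the 2-step affine chain lands on center (1/2, 11/24), radius 1/84
for t1, the 2-step affine chain lands on center (13/24, 1/2), radius 1/84
for t3, the 1-step affine chain lands on center (-1/2, 0), radius 1/12


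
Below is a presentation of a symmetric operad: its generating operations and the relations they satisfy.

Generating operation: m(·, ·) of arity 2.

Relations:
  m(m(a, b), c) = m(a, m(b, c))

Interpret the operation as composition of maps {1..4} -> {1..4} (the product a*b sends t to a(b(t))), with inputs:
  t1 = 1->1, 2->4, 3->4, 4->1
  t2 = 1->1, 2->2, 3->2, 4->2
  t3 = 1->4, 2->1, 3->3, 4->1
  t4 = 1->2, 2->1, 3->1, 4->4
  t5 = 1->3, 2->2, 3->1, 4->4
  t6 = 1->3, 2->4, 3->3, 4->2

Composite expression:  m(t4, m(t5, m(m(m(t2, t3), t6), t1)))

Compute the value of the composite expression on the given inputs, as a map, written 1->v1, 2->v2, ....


1->1, 2->1, 3->1, 4->1

m(t2, t3) = 1->2, 2->1, 3->2, 4->1
m(m(t2, t3), t6) = 1->2, 2->1, 3->2, 4->1
m(m(m(t2, t3), t6), t1) = 1->2, 2->1, 3->1, 4->2
m(t5, m(m(m(t2, t3), t6), t1)) = 1->2, 2->3, 3->3, 4->2
m(t4, m(t5, m(m(m(t2, t3), t6), t1))) = 1->1, 2->1, 3->1, 4->1


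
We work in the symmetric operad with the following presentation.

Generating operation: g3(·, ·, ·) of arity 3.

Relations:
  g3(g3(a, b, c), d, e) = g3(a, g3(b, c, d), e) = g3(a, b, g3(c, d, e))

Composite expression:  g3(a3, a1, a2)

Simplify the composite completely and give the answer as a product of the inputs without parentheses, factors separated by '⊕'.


a3 ⊕ a1 ⊕ a2

Associativity of g3 dissolves the nesting; only the a-input order survives.
g3(a3, a1, a2) reduces to a3 ⊕ a1 ⊕ a2


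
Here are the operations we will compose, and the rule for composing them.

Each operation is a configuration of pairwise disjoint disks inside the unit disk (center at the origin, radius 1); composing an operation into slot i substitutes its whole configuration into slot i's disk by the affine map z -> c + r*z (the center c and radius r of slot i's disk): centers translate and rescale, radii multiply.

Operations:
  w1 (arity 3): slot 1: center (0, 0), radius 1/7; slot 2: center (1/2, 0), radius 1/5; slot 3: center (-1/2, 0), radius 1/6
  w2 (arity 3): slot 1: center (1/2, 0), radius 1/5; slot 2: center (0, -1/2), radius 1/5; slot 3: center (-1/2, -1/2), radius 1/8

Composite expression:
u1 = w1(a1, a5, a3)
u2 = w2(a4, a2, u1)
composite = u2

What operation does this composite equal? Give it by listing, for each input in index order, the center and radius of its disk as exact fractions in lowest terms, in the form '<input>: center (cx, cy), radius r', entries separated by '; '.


Follow each a-input down from w2: c' goes to c + r*c', radius to r*r'.
a4 passes through 1 substitution, ending at center (1/2, 0), radius 1/5
a2 passes through 1 substitution, ending at center (0, -1/2), radius 1/5
a1 passes through 2 substitutions, ending at center (-1/2, -1/2), radius 1/56
a5 passes through 2 substitutions, ending at center (-7/16, -1/2), radius 1/40
a3 passes through 2 substitutions, ending at center (-9/16, -1/2), radius 1/48

a1: center (-1/2, -1/2), radius 1/56; a2: center (0, -1/2), radius 1/5; a3: center (-9/16, -1/2), radius 1/48; a4: center (1/2, 0), radius 1/5; a5: center (-7/16, -1/2), radius 1/40


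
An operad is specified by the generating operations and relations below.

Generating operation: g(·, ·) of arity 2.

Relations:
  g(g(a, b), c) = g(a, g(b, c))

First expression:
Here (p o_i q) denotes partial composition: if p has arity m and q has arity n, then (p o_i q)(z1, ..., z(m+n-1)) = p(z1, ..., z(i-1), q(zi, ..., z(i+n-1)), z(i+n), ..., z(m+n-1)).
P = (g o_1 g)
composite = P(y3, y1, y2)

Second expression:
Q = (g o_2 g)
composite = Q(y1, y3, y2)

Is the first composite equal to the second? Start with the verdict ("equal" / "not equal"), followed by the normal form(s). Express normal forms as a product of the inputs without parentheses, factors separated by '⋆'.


not equal; first: y3 ⋆ y1 ⋆ y2; second: y1 ⋆ y3 ⋆ y2

Normal form of the first expression: y3 ⋆ y1 ⋆ y2
Normal form of the second expression: y1 ⋆ y3 ⋆ y2
The forms do not match — not equal.


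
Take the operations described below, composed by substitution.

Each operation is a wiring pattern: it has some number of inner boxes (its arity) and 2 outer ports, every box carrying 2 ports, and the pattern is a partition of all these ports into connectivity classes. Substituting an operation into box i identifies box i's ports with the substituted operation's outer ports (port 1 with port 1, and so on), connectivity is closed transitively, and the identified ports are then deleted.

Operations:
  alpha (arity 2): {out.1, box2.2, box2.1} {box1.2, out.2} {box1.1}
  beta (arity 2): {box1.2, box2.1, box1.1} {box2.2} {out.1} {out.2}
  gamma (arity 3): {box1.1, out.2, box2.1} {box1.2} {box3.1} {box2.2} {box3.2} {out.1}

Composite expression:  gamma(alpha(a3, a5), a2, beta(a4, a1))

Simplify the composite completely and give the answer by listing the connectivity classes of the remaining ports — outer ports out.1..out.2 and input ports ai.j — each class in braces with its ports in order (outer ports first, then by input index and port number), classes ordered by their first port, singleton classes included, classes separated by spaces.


Connectivity passes through glued gamma-boundaries; trace each wire chain.
composing alpha on (a3, a5), with out.j its own outer ports: {out.1, a5.1, a5.2} {out.2, a3.2} {a3.1}
composing beta on (a4, a1), with out.j its own outer ports: {out.1} {out.2} {a1.1, a4.1, a4.2} {a1.2}
composing gamma on (a3, a5, a2, a4, a1), with out.j its own outer ports: {out.1} {out.2, a2.1, a5.1, a5.2} {a1.1, a4.1, a4.2} {a1.2} {a2.2} {a3.1} {a3.2}

{out.1} {out.2, a2.1, a5.1, a5.2} {a1.1, a4.1, a4.2} {a1.2} {a2.2} {a3.1} {a3.2}


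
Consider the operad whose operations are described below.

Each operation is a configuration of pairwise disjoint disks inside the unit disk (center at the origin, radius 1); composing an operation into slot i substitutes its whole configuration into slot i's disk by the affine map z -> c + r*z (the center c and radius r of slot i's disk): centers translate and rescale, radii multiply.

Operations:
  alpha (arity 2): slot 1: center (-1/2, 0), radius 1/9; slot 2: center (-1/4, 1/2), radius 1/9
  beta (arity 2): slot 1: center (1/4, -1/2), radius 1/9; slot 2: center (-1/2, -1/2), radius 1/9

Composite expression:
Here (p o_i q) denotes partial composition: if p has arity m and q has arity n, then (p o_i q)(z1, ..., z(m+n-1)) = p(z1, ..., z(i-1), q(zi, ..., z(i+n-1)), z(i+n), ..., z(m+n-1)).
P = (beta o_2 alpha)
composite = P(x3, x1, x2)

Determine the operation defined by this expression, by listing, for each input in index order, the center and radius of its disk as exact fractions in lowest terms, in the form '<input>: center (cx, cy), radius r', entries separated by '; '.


x1: center (-5/9, -1/2), radius 1/81; x2: center (-19/36, -4/9), radius 1/81; x3: center (1/4, -1/2), radius 1/9

Below beta, radii multiply path by path; the x-disk centers shift.
x3: after 1 affine step, its disk has center (1/4, -1/2), radius 1/9
x1: after 2 affine steps, its disk has center (-5/9, -1/2), radius 1/81
x2: after 2 affine steps, its disk has center (-19/36, -4/9), radius 1/81


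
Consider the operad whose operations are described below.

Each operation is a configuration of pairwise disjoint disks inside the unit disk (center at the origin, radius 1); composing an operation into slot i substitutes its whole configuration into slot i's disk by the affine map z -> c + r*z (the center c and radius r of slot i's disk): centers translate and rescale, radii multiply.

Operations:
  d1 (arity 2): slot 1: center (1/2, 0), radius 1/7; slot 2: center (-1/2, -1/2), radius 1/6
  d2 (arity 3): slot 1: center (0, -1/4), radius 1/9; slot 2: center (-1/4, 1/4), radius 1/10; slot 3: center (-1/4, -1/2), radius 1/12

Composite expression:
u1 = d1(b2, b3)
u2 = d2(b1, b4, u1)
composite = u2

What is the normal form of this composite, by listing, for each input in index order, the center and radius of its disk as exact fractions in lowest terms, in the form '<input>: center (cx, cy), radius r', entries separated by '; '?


b1: center (0, -1/4), radius 1/9; b2: center (-5/24, -1/2), radius 1/84; b3: center (-7/24, -13/24), radius 1/72; b4: center (-1/4, 1/4), radius 1/10

Nesting under d2 composes maps z -> c + r*z down each b-path.
b1 passes through 1 substitution, ending at center (0, -1/4), radius 1/9
b4 passes through 1 substitution, ending at center (-1/4, 1/4), radius 1/10
b2 passes through 2 substitutions, ending at center (-5/24, -1/2), radius 1/84
b3 passes through 2 substitutions, ending at center (-7/24, -13/24), radius 1/72


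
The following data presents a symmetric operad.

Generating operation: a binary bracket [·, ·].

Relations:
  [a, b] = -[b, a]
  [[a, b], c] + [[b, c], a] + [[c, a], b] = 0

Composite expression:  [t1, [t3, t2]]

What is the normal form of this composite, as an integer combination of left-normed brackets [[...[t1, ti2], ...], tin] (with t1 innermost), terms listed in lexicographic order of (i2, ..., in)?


A multilinear Lie element is pinned by t1-initial words (t1 innermost).
Composite bracket: [t1, [t3, t2]]
Under [a, b] = ab - ba we get 4 signed associative words (2^2 = 4).
Keep just the words that open with t1:
  from t1t2t3, sign -1: term -[[t1, t2], t3]
  from t1t3t2, sign +1: term +[[t1, t3], t2]

-[[t1, t2], t3] + [[t1, t3], t2]


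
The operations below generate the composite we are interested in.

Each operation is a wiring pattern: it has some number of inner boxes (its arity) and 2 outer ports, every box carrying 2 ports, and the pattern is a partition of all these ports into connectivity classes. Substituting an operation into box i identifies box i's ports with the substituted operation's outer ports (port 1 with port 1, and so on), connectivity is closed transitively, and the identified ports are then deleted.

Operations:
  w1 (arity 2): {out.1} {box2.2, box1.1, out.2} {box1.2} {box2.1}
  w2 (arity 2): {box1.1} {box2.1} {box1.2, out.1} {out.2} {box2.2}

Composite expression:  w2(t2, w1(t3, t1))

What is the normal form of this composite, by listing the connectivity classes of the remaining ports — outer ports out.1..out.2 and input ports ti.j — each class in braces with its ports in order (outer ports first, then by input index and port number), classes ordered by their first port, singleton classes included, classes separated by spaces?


Substituting into w2 glues patterns; closure does the rest.
stage w1: inputs (t3, t1), connectivity {out.1} {out.2, t1.2, t3.1} {t1.1} {t3.2}, out.j its boundary
stage w2: inputs (t2, t3, t1), connectivity {out.1, t2.2} {out.2} {t1.1} {t1.2, t3.1} {t2.1} {t3.2}, out.j its boundary

{out.1, t2.2} {out.2} {t1.1} {t1.2, t3.1} {t2.1} {t3.2}


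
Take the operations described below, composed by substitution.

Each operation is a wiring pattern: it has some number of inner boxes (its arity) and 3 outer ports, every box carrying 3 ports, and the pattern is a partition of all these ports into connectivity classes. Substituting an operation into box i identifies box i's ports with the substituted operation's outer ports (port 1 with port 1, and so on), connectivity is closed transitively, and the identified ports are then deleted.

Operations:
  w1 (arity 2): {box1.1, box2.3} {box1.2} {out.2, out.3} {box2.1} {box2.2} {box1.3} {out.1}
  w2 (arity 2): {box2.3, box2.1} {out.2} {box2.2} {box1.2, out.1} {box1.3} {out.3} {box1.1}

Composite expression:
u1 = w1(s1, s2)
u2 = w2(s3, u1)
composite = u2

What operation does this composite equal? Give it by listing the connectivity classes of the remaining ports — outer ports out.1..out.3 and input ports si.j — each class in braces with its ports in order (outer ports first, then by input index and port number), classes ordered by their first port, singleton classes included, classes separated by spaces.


{out.1, s3.2} {out.2} {out.3} {s1.1, s2.3} {s1.2} {s1.3} {s2.1} {s2.2} {s3.1} {s3.3}


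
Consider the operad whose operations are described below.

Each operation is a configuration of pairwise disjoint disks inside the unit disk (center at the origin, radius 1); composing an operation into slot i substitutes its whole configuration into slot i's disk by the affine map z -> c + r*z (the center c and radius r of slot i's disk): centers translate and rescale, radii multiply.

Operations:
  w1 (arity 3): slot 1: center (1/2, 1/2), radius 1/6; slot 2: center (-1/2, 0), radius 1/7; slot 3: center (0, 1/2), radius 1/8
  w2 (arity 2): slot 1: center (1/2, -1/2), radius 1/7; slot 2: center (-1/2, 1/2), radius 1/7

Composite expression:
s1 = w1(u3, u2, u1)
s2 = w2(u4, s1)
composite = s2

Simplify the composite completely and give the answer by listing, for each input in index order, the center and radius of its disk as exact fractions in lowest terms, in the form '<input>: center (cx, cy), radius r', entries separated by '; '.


Below w2, radii multiply path by path; the u-disk centers shift.
for u4, the 1-step affine chain lands on center (1/2, -1/2), radius 1/7
for u3, the 2-step affine chain lands on center (-3/7, 4/7), radius 1/42
for u2, the 2-step affine chain lands on center (-4/7, 1/2), radius 1/49
for u1, the 2-step affine chain lands on center (-1/2, 4/7), radius 1/56

u1: center (-1/2, 4/7), radius 1/56; u2: center (-4/7, 1/2), radius 1/49; u3: center (-3/7, 4/7), radius 1/42; u4: center (1/2, -1/2), radius 1/7


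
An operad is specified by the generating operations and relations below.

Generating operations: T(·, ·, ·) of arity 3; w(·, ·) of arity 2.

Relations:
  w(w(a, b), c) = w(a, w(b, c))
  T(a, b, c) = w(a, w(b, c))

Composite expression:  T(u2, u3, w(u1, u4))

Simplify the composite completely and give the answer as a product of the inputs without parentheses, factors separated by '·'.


u2 · u3 · u1 · u4

Under associativity of T, the answer is the u's in reading order.
w(u1, u4) reduces to u1 · u4
T(u2, u3, w(u1, u4)) reduces to u2 · u3 · u1 · u4


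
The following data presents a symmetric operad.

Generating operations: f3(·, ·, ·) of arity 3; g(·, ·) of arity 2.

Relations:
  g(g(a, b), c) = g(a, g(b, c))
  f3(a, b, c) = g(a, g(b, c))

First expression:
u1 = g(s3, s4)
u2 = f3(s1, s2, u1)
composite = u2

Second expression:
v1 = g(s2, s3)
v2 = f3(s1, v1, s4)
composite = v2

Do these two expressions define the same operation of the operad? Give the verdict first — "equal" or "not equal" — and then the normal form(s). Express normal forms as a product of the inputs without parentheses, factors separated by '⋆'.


The first expression, normalized: s1 ⋆ s2 ⋆ s3 ⋆ s4
The second expression, normalized: s1 ⋆ s2 ⋆ s3 ⋆ s4
Both agree, so they are equal.

equal: each reduces to s1 ⋆ s2 ⋆ s3 ⋆ s4


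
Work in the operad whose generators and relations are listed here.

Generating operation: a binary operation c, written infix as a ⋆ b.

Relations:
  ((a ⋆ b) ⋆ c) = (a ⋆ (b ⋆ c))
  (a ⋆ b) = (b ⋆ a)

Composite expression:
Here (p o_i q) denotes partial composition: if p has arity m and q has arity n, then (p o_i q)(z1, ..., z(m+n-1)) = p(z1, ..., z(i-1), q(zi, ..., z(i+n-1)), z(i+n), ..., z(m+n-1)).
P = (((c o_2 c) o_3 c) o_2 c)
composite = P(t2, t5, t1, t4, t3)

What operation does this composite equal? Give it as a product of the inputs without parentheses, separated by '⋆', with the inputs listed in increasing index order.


t1 ⋆ t2 ⋆ t3 ⋆ t4 ⋆ t5

Any arrangement under c is one operation, so sort the t-inputs.
(t5 ⋆ t1) linearizes to t5 ⋆ t1
(t4 ⋆ t3) linearizes to t4 ⋆ t3
((t5 ⋆ t1) ⋆ (t4 ⋆ t3)) linearizes to t5 ⋆ t1 ⋆ t4 ⋆ t3
(t2 ⋆ ((t5 ⋆ t1) ⋆ (t4 ⋆ t3))) linearizes to t2 ⋆ t5 ⋆ t1 ⋆ t4 ⋆ t3
the factors in increasing index order: t1 ⋆ t2 ⋆ t3 ⋆ t4 ⋆ t5


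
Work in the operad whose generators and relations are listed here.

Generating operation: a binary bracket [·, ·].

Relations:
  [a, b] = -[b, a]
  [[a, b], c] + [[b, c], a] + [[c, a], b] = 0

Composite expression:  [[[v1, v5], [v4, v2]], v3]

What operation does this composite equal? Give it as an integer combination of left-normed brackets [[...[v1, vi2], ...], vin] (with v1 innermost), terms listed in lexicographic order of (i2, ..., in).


-[[[[v1, v5], v2], v4], v3] + [[[[v1, v5], v4], v2], v3]

Expand each bracket as ab - ba; the v1-initial words give the coefficients.
Composite bracket: [[[v1, v5], [v4, v2]], v3]
The bracket unfolds into 16 signed words via [a, b] = ab - ba (2^4 = 16).
Keep just the words that open with v1:
  from v1v5v2v4v3, sign -1: term -[[[[v1, v5], v2], v4], v3]
  from v1v5v4v2v3, sign +1: term +[[[[v1, v5], v4], v2], v3]


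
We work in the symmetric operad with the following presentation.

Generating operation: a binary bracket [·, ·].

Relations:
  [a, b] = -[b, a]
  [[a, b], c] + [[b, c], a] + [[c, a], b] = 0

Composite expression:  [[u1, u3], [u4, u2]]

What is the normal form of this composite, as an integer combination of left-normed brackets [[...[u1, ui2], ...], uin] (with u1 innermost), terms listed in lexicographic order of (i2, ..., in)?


A multilinear Lie element is pinned by u1-initial words (u1 innermost).
Composite bracket: [[u1, u3], [u4, u2]]
Applying ab - ba throughout gives 8 signed words (2^3 = 8).
Coefficients come from the u1-initial words:
  the word u1u3u2u4 carries sign -1 and contributes -[[[u1, u3], u2], u4]
  the word u1u3u4u2 carries sign +1 and contributes +[[[u1, u3], u4], u2]

-[[[u1, u3], u2], u4] + [[[u1, u3], u4], u2]


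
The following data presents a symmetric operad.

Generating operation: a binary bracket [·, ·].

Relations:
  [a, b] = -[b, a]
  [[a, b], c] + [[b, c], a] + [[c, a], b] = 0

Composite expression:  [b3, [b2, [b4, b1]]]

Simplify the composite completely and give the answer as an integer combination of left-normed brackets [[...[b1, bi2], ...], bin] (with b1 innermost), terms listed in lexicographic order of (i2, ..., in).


Expand each bracket as ab - ba; the b1-initial words give the coefficients.
Composite bracket: [b3, [b2, [b4, b1]]]
Expanding via [a, b] = ab - ba: 8 signed words (2^3 = 8).
Collect the words opening with b1:
  sign of b1b4b2b3 is -1, so it contributes -[[[b1, b4], b2], b3]

-[[[b1, b4], b2], b3]


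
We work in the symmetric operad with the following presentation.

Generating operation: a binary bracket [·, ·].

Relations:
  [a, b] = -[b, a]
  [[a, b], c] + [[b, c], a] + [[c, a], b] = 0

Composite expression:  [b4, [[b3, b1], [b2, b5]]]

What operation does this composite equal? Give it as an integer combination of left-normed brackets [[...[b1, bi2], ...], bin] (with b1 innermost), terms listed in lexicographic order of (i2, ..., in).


[[[[b1, b3], b2], b5], b4] - [[[[b1, b3], b5], b2], b4]

In the tensor algebra, words opening b1 carry the b1-anchored form.
Composite bracket: [b4, [[b3, b1], [b2, b5]]]
Each bracket splits as ab - ba, giving 16 signed words (2^4 = 16).
Keep just the words that open with b1:
  the word b1b3b2b5b4 carries sign +1 and contributes +[[[[b1, b3], b2], b5], b4]
  the word b1b3b5b2b4 carries sign -1 and contributes -[[[[b1, b3], b5], b2], b4]


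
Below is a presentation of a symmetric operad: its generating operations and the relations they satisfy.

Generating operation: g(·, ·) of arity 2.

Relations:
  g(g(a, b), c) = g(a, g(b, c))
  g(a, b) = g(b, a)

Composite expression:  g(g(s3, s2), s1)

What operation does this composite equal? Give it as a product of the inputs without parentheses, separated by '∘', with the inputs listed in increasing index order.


s1 ∘ s2 ∘ s3

Any arrangement under g is one operation, so sort the s-inputs.
g(s3, s2) collapses to s3 ∘ s2
g(g(s3, s2), s1) collapses to s3 ∘ s2 ∘ s1
the factors in increasing index order: s1 ∘ s2 ∘ s3


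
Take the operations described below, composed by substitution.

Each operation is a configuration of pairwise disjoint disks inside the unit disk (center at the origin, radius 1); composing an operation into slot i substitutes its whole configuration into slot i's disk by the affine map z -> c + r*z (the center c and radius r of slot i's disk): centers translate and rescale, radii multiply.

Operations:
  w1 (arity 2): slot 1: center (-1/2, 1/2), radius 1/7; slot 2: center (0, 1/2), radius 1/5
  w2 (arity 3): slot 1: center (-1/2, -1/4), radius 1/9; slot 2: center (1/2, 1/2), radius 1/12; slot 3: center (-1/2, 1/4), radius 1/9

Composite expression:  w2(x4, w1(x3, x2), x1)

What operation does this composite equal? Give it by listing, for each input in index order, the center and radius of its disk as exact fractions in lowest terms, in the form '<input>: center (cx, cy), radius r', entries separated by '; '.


x1: center (-1/2, 1/4), radius 1/9; x2: center (1/2, 13/24), radius 1/60; x3: center (11/24, 13/24), radius 1/84; x4: center (-1/2, -1/4), radius 1/9

Only the slot chain above each x matters under w2; compose those maps.
tracing x4 down its 1-map path: center (-1/2, -1/4), radius 1/9
tracing x3 down its 2-map path: center (11/24, 13/24), radius 1/84
tracing x2 down its 2-map path: center (1/2, 13/24), radius 1/60
tracing x1 down its 1-map path: center (-1/2, 1/4), radius 1/9


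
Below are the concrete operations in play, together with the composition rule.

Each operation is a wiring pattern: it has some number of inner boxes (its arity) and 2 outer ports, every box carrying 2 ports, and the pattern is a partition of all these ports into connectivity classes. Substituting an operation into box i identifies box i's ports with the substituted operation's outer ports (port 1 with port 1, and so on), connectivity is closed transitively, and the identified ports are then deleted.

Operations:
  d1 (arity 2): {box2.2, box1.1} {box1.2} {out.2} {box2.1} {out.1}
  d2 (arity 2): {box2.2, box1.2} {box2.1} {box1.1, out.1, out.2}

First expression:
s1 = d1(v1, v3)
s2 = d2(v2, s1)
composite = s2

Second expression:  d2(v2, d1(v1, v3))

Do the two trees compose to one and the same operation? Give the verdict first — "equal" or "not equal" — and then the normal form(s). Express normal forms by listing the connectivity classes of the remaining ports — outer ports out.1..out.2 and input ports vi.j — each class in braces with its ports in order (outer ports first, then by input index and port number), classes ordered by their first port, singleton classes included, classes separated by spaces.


equal: each reduces to {out.1, out.2, v2.1} {v1.1, v3.2} {v1.2} {v2.2} {v3.1}

The first expression reduces to {out.1, out.2, v2.1} {v1.1, v3.2} {v1.2} {v2.2} {v3.1}
The second expression reduces to {out.1, out.2, v2.1} {v1.1, v3.2} {v1.2} {v2.2} {v3.1}
Both agree, so they are equal.


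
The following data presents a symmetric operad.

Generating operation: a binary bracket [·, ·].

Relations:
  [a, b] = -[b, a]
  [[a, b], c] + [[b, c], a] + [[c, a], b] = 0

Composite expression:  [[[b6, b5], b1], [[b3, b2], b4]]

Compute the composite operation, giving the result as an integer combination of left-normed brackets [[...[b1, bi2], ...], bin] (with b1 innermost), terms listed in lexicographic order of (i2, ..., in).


-[[[[[b1, b5], b6], b2], b3], b4] + [[[[[b1, b5], b6], b3], b2], b4] + [[[[[b1, b5], b6], b4], b2], b3] - [[[[[b1, b5], b6], b4], b3], b2] + [[[[[b1, b6], b5], b2], b3], b4] - [[[[[b1, b6], b5], b3], b2], b4] - [[[[[b1, b6], b5], b4], b2], b3] + [[[[[b1, b6], b5], b4], b3], b2]

A multilinear Lie element is pinned by b1-initial words (b1 innermost).
Composite bracket: [[[b6, b5], b1], [[b3, b2], b4]]
The bracket unfolds into 32 signed words via [a, b] = ab - ba (2^5 = 32).
Words beginning with b1 determine it all:
  sign of b1b5b6b2b3b4 is -1, so it contributes -[[[[[b1, b5], b6], b2], b3], b4]
  sign of b1b5b6b3b2b4 is +1, so it contributes +[[[[[b1, b5], b6], b3], b2], b4]
  sign of b1b5b6b4b2b3 is +1, so it contributes +[[[[[b1, b5], b6], b4], b2], b3]
  sign of b1b5b6b4b3b2 is -1, so it contributes -[[[[[b1, b5], b6], b4], b3], b2]
  sign of b1b6b5b2b3b4 is +1, so it contributes +[[[[[b1, b6], b5], b2], b3], b4]
  sign of b1b6b5b3b2b4 is -1, so it contributes -[[[[[b1, b6], b5], b3], b2], b4]
  sign of b1b6b5b4b2b3 is -1, so it contributes -[[[[[b1, b6], b5], b4], b2], b3]
  sign of b1b6b5b4b3b2 is +1, so it contributes +[[[[[b1, b6], b5], b4], b3], b2]


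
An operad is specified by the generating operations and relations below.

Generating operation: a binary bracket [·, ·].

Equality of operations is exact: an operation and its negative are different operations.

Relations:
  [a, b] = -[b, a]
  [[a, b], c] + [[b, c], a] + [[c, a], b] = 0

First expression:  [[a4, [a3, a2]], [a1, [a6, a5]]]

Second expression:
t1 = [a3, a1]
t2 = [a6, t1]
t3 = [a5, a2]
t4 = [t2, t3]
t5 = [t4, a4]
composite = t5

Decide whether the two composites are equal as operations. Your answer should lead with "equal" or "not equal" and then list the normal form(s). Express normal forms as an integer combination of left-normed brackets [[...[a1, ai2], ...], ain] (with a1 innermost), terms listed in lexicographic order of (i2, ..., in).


not equal; the first gives [[[[[a1, a5], a6], a2], a3], a4] - [[[[[a1, a5], a6], a3], a2], a4] - [[[[[a1, a5], a6], a4], a2], a3] + [[[[[a1, a5], a6], a4], a3], a2] - [[[[[a1, a6], a5], a2], a3], a4] + [[[[[a1, a6], a5], a3], a2], a4] + [[[[[a1, a6], a5], a4], a2], a3] - [[[[[a1, a6], a5], a4], a3], a2] and the second -[[[[[a1, a3], a6], a2], a5], a4] + [[[[[a1, a3], a6], a5], a2], a4]


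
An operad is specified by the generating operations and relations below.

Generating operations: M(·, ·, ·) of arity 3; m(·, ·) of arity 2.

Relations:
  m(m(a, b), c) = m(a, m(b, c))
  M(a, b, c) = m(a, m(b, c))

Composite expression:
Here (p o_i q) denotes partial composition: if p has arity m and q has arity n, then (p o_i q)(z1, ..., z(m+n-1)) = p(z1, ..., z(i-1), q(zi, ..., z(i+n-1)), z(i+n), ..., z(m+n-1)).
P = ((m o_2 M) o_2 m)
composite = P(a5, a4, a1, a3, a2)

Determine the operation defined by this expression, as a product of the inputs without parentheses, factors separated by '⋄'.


a5 ⋄ a4 ⋄ a1 ⋄ a3 ⋄ a2

Key point: m is associative — brackets drop, the a-order remains.
m(a4, a1) collapses to a4 ⋄ a1
M(m(a4, a1), a3, a2) collapses to a4 ⋄ a1 ⋄ a3 ⋄ a2
m(a5, M(m(a4, a1), a3, a2)) collapses to a5 ⋄ a4 ⋄ a1 ⋄ a3 ⋄ a2


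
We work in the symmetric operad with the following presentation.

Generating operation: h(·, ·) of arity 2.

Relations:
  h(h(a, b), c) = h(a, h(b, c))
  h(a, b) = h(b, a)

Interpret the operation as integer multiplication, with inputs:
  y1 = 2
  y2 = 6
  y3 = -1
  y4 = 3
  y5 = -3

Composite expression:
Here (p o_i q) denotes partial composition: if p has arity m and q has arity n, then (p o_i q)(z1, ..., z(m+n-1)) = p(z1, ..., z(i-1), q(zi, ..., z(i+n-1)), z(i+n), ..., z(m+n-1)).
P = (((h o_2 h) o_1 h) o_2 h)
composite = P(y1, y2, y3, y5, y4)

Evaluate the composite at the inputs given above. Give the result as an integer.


108

h(y2, y3) = -6
h(y1, h(y2, y3)) = -12
h(y5, y4) = -9
h(h(y1, h(y2, y3)), h(y5, y4)) = 108


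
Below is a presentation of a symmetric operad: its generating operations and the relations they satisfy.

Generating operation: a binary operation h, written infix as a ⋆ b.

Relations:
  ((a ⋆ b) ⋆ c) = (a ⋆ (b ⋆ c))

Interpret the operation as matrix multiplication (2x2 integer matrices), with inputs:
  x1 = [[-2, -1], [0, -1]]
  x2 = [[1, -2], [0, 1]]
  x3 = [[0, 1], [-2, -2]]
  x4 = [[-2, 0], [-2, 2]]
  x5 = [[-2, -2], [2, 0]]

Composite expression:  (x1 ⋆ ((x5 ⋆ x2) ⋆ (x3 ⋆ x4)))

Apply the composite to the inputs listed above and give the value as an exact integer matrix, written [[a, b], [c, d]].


[[-4, 4], [36, -20]]

(x5 ⋆ x2) = [[-2, 2], [2, -4]]
(x3 ⋆ x4) = [[-2, 2], [8, -4]]
((x5 ⋆ x2) ⋆ (x3 ⋆ x4)) = [[20, -12], [-36, 20]]
(x1 ⋆ ((x5 ⋆ x2) ⋆ (x3 ⋆ x4))) = [[-4, 4], [36, -20]]


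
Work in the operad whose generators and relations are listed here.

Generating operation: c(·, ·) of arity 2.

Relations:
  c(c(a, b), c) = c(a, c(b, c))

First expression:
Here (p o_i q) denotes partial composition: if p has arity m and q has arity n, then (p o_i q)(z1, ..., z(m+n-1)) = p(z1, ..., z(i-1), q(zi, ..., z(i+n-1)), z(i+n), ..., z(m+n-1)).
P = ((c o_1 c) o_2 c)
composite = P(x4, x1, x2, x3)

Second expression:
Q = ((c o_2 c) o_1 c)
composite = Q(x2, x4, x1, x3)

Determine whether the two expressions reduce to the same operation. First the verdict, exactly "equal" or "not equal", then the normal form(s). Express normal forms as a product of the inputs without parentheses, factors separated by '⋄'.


not equal — first x4 ⋄ x1 ⋄ x2 ⋄ x3, second x2 ⋄ x4 ⋄ x1 ⋄ x3

The first expression, normalized: x4 ⋄ x1 ⋄ x2 ⋄ x3
The second expression, normalized: x2 ⋄ x4 ⋄ x1 ⋄ x3
Distinct normal forms: not equal.


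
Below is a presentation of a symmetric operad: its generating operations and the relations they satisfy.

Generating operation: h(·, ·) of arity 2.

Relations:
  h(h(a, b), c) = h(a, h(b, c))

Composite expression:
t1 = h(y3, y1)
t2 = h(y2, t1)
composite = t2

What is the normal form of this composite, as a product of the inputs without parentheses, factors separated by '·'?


Under associativity of h, the answer is the y's in reading order.
h(y3, y1) collapses to y3 · y1
h(y2, h(y3, y1)) collapses to y2 · y3 · y1

y2 · y3 · y1


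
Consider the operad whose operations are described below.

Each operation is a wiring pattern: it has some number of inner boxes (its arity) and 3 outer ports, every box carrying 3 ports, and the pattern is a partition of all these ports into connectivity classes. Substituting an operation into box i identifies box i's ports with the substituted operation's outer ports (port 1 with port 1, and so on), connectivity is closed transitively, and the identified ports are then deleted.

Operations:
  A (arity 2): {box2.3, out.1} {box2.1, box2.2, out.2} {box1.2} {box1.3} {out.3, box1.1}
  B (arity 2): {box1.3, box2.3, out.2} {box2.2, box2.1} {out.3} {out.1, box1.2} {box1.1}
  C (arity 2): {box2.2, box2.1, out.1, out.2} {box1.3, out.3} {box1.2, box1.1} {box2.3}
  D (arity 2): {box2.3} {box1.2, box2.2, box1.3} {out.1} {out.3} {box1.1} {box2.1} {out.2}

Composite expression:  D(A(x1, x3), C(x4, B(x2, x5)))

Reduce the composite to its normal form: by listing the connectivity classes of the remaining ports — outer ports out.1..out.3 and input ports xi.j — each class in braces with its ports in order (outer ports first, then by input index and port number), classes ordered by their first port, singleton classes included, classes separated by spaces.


After gluing at D, chains via deleted ports link the x-ports.
composing A on (x1, x3), with out.j its own outer ports: {out.1, x3.3} {out.2, x3.1, x3.2} {out.3, x1.1} {x1.2} {x1.3}
composing B on (x2, x5), with out.j its own outer ports: {out.1, x2.2} {out.2, x2.3, x5.3} {out.3} {x2.1} {x5.1, x5.2}
composing C on (x4, x2, x5), with out.j its own outer ports: {out.1, out.2, x2.2, x2.3, x5.3} {out.3, x4.3} {x2.1} {x4.1, x4.2} {x5.1, x5.2}
composing D on (x1, x3, x4, x2, x5), with out.j its own outer ports: {out.1} {out.2} {out.3} {x1.1, x2.2, x2.3, x3.1, x3.2, x5.3} {x1.2} {x1.3} {x2.1} {x3.3} {x4.1, x4.2} {x4.3} {x5.1, x5.2}

{out.1} {out.2} {out.3} {x1.1, x2.2, x2.3, x3.1, x3.2, x5.3} {x1.2} {x1.3} {x2.1} {x3.3} {x4.1, x4.2} {x4.3} {x5.1, x5.2}


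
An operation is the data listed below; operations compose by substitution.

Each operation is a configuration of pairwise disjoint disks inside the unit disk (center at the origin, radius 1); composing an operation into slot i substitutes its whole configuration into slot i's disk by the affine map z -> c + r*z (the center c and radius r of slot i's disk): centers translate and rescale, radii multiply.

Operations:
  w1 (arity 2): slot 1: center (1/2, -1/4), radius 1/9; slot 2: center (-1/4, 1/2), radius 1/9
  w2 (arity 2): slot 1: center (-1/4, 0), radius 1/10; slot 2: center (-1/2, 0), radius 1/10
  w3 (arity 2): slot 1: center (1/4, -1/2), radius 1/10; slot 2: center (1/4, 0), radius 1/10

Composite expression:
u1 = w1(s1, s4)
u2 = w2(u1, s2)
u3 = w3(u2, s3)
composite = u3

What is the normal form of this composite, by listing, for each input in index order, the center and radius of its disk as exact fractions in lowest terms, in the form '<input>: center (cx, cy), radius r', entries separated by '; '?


Affine substitution under w3: radii multiply and s-centers shift.
input s1: composing its 3 substitution steps yields center (23/100, -201/400), radius 1/900
input s4: composing its 3 substitution steps yields center (89/400, -99/200), radius 1/900
input s2: composing its 2 substitution steps yields center (1/5, -1/2), radius 1/100
input s3: composing its 1 substitution step yields center (1/4, 0), radius 1/10

s1: center (23/100, -201/400), radius 1/900; s2: center (1/5, -1/2), radius 1/100; s3: center (1/4, 0), radius 1/10; s4: center (89/400, -99/200), radius 1/900


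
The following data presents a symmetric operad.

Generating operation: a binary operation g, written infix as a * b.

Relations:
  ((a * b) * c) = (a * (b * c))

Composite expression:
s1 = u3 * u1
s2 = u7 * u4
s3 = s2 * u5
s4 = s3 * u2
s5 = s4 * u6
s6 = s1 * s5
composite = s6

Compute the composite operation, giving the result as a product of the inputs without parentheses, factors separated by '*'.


u3 * u1 * u7 * u4 * u5 * u2 * u6

Key point: g is associative — brackets drop, the u-order remains.
(u3 * u1) collapses to u3 * u1
(u7 * u4) collapses to u7 * u4
((u7 * u4) * u5) collapses to u7 * u4 * u5
(((u7 * u4) * u5) * u2) collapses to u7 * u4 * u5 * u2
((((u7 * u4) * u5) * u2) * u6) collapses to u7 * u4 * u5 * u2 * u6
((u3 * u1) * ((((u7 * u4) * u5) * u2) * u6)) collapses to u3 * u1 * u7 * u4 * u5 * u2 * u6
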